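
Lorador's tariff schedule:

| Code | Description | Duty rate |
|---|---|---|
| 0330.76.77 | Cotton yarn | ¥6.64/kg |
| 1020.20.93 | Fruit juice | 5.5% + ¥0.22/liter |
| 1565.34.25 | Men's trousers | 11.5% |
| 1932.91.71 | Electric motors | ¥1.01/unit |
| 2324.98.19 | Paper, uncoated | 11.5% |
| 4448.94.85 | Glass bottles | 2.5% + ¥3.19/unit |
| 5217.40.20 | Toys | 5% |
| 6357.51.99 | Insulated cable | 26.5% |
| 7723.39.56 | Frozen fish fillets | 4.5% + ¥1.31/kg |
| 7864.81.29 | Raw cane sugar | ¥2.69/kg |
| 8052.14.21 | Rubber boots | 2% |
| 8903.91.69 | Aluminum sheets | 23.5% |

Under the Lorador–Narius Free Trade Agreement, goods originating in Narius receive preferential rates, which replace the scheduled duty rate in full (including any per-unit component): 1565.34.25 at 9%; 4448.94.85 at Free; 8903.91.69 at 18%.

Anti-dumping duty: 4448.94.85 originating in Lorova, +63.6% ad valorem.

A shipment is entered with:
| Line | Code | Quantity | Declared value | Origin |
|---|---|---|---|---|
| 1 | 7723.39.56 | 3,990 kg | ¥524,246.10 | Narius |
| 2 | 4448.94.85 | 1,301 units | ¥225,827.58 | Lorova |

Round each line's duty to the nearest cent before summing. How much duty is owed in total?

Line 1 (7723.39.56, Narius, 3,990 kg, ¥524,246.10):
Base rate for 7723.39.56 is 4.5% + ¥1.31/kg.
Origin Narius is the FTA partner but 7723.39.56 is not on the preference list; base rate stands.
Duty = ¥524,246.10 × 4.5% + 3,990 × ¥1.31 = ¥28,817.97.
Line 2 (4448.94.85, Lorova, 1,301 units, ¥225,827.58):
Base rate for 4448.94.85 is 2.5% + ¥3.19/unit.
4448.94.85 has an FTA preferential rate, but origin Lorova is not Narius; base rate stands.
Additional duty on 4448.94.85 from Lorova: +63.6%. Applied ad valorem rate: 2.5% + 63.6% = 66.1%.
Duty = ¥225,827.58 × 66.1% + 1,301 × ¥3.19 = ¥153,422.22.
Total = ¥28,817.97 + ¥153,422.22 = ¥182,240.19.

¥182,240.19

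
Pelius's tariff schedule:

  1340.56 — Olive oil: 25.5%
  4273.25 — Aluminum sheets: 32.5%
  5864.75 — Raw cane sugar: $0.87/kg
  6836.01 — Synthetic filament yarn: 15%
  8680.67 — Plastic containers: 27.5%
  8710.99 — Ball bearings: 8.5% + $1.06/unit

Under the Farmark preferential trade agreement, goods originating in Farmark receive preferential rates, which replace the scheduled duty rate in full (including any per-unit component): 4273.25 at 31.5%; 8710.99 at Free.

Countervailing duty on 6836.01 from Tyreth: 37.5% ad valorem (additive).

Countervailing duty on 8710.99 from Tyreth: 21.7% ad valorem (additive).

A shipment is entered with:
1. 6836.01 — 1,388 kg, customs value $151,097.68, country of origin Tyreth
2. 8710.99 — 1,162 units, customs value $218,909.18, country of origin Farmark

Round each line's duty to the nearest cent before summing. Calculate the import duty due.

Line 1 (6836.01, Tyreth, 1,388 kg, $151,097.68):
Base rate for 6836.01 is 15%.
Additional duty on 6836.01 from Tyreth: +37.5%. Applied ad valorem rate: 15% + 37.5% = 52.5%.
Duty = $151,097.68 × 52.5% = $79,326.28.
Line 2 (8710.99, Farmark, 1,162 units, $218,909.18):
Base rate for 8710.99 is 8.5% + $1.06/unit.
Origin Farmark qualifies under the Pelius–Farmark agreement and 8710.99 is covered: preferential rate Free applies instead.
The additional-duty order on 8710.99 targets Tyreth, not Farmark; it does not apply.
Duty = $218,909.18 × 0% = $0.00.
Total = $79,326.28 + $0.00 = $79,326.28.

$79,326.28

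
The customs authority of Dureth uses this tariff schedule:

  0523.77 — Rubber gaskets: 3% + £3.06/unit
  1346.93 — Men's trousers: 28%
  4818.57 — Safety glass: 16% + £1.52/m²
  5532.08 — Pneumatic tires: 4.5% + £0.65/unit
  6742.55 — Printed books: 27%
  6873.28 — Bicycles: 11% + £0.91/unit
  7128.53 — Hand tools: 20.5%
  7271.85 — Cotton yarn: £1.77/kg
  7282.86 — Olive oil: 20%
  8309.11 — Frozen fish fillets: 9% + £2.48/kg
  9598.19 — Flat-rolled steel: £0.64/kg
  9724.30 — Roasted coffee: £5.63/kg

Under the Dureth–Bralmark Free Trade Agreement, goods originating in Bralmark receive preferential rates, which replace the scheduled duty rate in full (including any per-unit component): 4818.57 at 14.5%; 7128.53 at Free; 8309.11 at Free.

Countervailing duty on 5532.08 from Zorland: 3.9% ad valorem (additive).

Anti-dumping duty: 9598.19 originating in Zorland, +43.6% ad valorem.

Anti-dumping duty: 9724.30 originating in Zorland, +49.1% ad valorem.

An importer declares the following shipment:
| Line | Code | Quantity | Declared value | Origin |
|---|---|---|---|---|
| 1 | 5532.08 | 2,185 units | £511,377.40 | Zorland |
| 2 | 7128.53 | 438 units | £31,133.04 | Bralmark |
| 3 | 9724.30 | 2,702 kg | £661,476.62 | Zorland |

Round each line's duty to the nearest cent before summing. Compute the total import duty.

£384,373.23

Line 1 (5532.08, Zorland, 2,185 units, £511,377.40):
Base rate for 5532.08 is 4.5% + £0.65/unit.
Additional duty on 5532.08 from Zorland: +3.9%. Applied ad valorem rate: 4.5% + 3.9% = 8.4%.
Duty = £511,377.40 × 8.4% + 2,185 × £0.65 = £44,375.95.
Line 2 (7128.53, Bralmark, 438 units, £31,133.04):
Base rate for 7128.53 is 20.5%.
Origin Bralmark qualifies under the Dureth–Bralmark agreement and 7128.53 is covered: preferential rate Free applies instead.
Duty = £31,133.04 × 0% = £0.00.
Line 3 (9724.30, Zorland, 2,702 kg, £661,476.62):
Base rate for 9724.30 is £5.63/kg.
Additional duty on 9724.30 from Zorland: +49.1% ad valorem. Applied ad valorem rate = 49.1%.
Duty = £661,476.62 × 49.1% + 2,702 × £5.63 = £339,997.28.
Total = £44,375.95 + £0.00 + £339,997.28 = £384,373.23.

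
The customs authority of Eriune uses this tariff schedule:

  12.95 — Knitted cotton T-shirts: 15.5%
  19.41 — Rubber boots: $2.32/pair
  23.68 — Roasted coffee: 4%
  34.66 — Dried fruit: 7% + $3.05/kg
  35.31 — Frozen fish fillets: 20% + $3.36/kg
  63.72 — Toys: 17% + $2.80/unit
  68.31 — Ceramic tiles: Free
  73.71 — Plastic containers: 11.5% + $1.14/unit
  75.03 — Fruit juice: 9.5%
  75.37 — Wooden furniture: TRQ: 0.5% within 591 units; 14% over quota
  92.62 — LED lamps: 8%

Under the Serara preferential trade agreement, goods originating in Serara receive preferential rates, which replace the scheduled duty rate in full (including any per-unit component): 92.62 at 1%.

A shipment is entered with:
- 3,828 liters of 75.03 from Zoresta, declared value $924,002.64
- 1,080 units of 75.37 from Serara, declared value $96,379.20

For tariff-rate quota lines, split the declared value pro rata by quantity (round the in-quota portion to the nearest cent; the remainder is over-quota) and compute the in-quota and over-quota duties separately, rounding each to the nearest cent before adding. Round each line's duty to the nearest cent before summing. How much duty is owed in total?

Line 1 (75.03, Zoresta, 3,828 liters, $924,002.64):
Base rate for 75.03 is 9.5%.
Duty = $924,002.64 × 9.5% = $87,780.25.
Line 2 (75.37, Serara, 1,080 units, $96,379.20):
Code 75.37 is under a tariff-rate quota (threshold 591 units). In-quota: 591 units at 0.5%; over-quota: 489 units at 14%.
Pro-rata value split: in-quota = $96,379.20 × 591/1,080 = $52,740.84; over-quota = $96,379.20 − $52,740.84 = $43,638.36.
In-quota duty = $52,740.84 × 0.5% = $263.70. Over-quota duty = $43,638.36 × 14% = $6,109.37.
Line duty = $263.70 + $6,109.37 = $6,373.07.
Total = $87,780.25 + $6,373.07 = $94,153.32.

$94,153.32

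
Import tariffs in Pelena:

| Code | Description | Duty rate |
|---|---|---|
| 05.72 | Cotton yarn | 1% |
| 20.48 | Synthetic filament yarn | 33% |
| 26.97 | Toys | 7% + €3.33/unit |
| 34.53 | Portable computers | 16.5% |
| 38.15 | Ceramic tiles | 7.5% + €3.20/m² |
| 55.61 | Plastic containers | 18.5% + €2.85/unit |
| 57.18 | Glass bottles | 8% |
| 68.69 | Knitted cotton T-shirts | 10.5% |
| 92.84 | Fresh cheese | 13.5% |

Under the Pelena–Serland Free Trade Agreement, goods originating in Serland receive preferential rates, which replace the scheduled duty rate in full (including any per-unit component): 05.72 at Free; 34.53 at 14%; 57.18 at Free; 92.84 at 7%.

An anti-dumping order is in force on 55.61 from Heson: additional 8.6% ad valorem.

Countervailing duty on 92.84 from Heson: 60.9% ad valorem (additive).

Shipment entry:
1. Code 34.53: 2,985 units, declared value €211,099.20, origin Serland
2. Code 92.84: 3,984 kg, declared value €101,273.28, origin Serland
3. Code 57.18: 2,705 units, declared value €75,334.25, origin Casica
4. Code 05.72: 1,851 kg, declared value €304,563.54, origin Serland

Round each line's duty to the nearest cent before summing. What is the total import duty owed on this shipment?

€42,669.76

Line 1 (34.53, Serland, 2,985 units, €211,099.20):
Base rate for 34.53 is 16.5%.
Origin Serland qualifies under the Pelena–Serland agreement and 34.53 is covered: preferential rate 14% applies instead.
Duty = €211,099.20 × 14% = €29,553.89.
Line 2 (92.84, Serland, 3,984 kg, €101,273.28):
Base rate for 92.84 is 13.5%.
Origin Serland qualifies under the Pelena–Serland agreement and 92.84 is covered: preferential rate 7% applies instead.
The additional-duty order on 92.84 targets Heson, not Serland; it does not apply.
Duty = €101,273.28 × 7% = €7,089.13.
Line 3 (57.18, Casica, 2,705 units, €75,334.25):
Base rate for 57.18 is 8%.
57.18 has an FTA preferential rate, but origin Casica is not Serland; base rate stands.
Duty = €75,334.25 × 8% = €6,026.74.
Line 4 (05.72, Serland, 1,851 kg, €304,563.54):
Base rate for 05.72 is 1%.
Origin Serland qualifies under the Pelena–Serland agreement and 05.72 is covered: preferential rate Free applies instead.
Duty = €304,563.54 × 0% = €0.00.
Total = €29,553.89 + €7,089.13 + €6,026.74 + €0.00 = €42,669.76.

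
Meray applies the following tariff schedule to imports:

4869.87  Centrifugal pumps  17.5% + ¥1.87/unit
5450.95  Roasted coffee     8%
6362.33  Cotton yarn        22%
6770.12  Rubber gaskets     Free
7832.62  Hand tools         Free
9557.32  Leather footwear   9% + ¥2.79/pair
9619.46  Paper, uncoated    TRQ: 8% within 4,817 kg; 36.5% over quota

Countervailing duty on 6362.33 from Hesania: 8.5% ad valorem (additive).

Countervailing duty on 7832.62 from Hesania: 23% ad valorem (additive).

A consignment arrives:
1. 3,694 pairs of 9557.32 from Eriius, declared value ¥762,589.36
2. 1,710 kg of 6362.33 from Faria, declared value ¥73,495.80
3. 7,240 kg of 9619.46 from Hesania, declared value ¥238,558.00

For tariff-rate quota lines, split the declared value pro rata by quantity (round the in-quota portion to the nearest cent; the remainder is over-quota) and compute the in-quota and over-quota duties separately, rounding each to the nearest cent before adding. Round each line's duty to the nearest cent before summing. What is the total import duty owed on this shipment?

Line 1 (9557.32, Eriius, 3,694 pairs, ¥762,589.36):
Base rate for 9557.32 is 9% + ¥2.79/pair.
Duty = ¥762,589.36 × 9% + 3,694 × ¥2.79 = ¥78,939.30.
Line 2 (6362.33, Faria, 1,710 kg, ¥73,495.80):
Base rate for 6362.33 is 22%.
The additional-duty order on 6362.33 targets Hesania, not Faria; it does not apply.
Duty = ¥73,495.80 × 22% = ¥16,169.08.
Line 3 (9619.46, Hesania, 7,240 kg, ¥238,558.00):
Code 9619.46 is under a tariff-rate quota (threshold 4,817 kg). In-quota: 4,817 kg at 8%; over-quota: 2,423 kg at 36.5%.
Pro-rata value split: in-quota = ¥238,558.00 × 4,817/7,240 = ¥158,720.15; over-quota = ¥238,558.00 − ¥158,720.15 = ¥79,837.85.
In-quota duty = ¥158,720.15 × 8% = ¥12,697.61. Over-quota duty = ¥79,837.85 × 36.5% = ¥29,140.82.
Line duty = ¥12,697.61 + ¥29,140.82 = ¥41,838.43.
Total = ¥78,939.30 + ¥16,169.08 + ¥41,838.43 = ¥136,946.81.

¥136,946.81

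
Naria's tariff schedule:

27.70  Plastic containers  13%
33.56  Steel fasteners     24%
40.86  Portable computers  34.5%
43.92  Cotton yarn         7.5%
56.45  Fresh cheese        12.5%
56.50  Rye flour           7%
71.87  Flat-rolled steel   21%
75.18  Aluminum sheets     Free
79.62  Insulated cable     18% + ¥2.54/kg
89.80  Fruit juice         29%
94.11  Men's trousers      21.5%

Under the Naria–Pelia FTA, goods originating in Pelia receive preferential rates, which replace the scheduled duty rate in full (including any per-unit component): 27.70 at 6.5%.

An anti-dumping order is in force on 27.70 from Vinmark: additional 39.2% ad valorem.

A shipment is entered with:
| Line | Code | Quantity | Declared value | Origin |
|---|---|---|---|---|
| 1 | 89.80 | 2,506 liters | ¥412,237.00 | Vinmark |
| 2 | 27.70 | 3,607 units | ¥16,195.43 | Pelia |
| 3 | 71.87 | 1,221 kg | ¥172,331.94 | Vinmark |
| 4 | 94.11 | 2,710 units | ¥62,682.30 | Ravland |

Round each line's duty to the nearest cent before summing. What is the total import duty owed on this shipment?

Line 1 (89.80, Vinmark, 2,506 liters, ¥412,237.00):
Base rate for 89.80 is 29%.
Duty = ¥412,237.00 × 29% = ¥119,548.73.
Line 2 (27.70, Pelia, 3,607 units, ¥16,195.43):
Base rate for 27.70 is 13%.
Origin Pelia qualifies under the Naria–Pelia agreement and 27.70 is covered: preferential rate 6.5% applies instead.
The additional-duty order on 27.70 targets Vinmark, not Pelia; it does not apply.
Duty = ¥16,195.43 × 6.5% = ¥1,052.70.
Line 3 (71.87, Vinmark, 1,221 kg, ¥172,331.94):
Base rate for 71.87 is 21%.
Duty = ¥172,331.94 × 21% = ¥36,189.71.
Line 4 (94.11, Ravland, 2,710 units, ¥62,682.30):
Base rate for 94.11 is 21.5%.
Duty = ¥62,682.30 × 21.5% = ¥13,476.69.
Total = ¥119,548.73 + ¥1,052.70 + ¥36,189.71 + ¥13,476.69 = ¥170,267.83.

¥170,267.83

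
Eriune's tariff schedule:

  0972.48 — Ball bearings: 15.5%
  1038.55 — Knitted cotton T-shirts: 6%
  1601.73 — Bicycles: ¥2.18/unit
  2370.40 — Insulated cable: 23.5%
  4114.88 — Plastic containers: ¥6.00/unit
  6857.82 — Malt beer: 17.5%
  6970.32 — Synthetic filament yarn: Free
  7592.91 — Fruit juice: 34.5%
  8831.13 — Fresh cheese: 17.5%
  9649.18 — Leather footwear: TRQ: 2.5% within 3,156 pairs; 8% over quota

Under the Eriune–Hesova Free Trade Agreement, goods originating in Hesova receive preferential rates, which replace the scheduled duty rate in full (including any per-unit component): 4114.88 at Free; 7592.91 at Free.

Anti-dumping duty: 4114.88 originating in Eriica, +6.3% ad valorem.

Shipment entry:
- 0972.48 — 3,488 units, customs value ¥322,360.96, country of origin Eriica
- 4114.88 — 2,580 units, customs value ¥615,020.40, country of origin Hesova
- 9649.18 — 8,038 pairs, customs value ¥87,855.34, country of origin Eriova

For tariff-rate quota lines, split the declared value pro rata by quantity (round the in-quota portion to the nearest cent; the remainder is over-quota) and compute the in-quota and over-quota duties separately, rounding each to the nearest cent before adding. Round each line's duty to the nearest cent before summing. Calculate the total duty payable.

Line 1 (0972.48, Eriica, 3,488 units, ¥322,360.96):
Base rate for 0972.48 is 15.5%.
Duty = ¥322,360.96 × 15.5% = ¥49,965.95.
Line 2 (4114.88, Hesova, 2,580 units, ¥615,020.40):
Base rate for 4114.88 is ¥6.00/unit.
Origin Hesova qualifies under the Eriune–Hesova agreement and 4114.88 is covered: preferential rate Free applies instead.
The additional-duty order on 4114.88 targets Eriica, not Hesova; it does not apply.
Duty = ¥615,020.40 × 0% = ¥0.00.
Line 3 (9649.18, Eriova, 8,038 pairs, ¥87,855.34):
Code 9649.18 is under a tariff-rate quota (threshold 3,156 pairs). In-quota: 3,156 pairs at 2.5%; over-quota: 4,882 pairs at 8%.
Pro-rata value split: in-quota = ¥87,855.34 × 3,156/8,038 = ¥34,495.08; over-quota = ¥87,855.34 − ¥34,495.08 = ¥53,360.26.
In-quota duty = ¥34,495.08 × 2.5% = ¥862.38. Over-quota duty = ¥53,360.26 × 8% = ¥4,268.82.
Line duty = ¥862.38 + ¥4,268.82 = ¥5,131.20.
Total = ¥49,965.95 + ¥0.00 + ¥5,131.20 = ¥55,097.15.

¥55,097.15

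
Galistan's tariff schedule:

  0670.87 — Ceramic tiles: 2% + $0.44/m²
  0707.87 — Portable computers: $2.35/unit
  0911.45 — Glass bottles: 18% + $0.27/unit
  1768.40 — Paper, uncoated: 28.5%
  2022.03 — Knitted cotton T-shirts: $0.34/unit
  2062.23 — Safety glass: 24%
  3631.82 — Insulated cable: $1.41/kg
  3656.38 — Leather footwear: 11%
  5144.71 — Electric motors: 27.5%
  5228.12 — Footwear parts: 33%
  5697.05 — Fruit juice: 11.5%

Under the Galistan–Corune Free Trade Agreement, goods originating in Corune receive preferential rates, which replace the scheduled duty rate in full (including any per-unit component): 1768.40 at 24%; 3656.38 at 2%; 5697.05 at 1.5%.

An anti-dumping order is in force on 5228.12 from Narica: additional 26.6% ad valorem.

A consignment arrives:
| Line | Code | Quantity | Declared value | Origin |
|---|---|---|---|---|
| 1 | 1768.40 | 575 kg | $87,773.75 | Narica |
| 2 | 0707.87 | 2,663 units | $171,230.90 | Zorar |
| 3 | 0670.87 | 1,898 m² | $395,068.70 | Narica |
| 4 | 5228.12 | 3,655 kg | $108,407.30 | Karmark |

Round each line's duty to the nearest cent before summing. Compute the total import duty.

Line 1 (1768.40, Narica, 575 kg, $87,773.75):
Base rate for 1768.40 is 28.5%.
1768.40 has an FTA preferential rate, but origin Narica is not Corune; base rate stands.
Duty = $87,773.75 × 28.5% = $25,015.52.
Line 2 (0707.87, Zorar, 2,663 units, $171,230.90):
Base rate for 0707.87 is $2.35/unit.
Duty = 2,663 × $2.35 = $6,258.05.
Line 3 (0670.87, Narica, 1,898 m², $395,068.70):
Base rate for 0670.87 is 2% + $0.44/m².
Duty = $395,068.70 × 2% + 1,898 × $0.44 = $8,736.49.
Line 4 (5228.12, Karmark, 3,655 kg, $108,407.30):
Base rate for 5228.12 is 33%.
The additional-duty order on 5228.12 targets Narica, not Karmark; it does not apply.
Duty = $108,407.30 × 33% = $35,774.41.
Total = $25,015.52 + $6,258.05 + $8,736.49 + $35,774.41 = $75,784.47.

$75,784.47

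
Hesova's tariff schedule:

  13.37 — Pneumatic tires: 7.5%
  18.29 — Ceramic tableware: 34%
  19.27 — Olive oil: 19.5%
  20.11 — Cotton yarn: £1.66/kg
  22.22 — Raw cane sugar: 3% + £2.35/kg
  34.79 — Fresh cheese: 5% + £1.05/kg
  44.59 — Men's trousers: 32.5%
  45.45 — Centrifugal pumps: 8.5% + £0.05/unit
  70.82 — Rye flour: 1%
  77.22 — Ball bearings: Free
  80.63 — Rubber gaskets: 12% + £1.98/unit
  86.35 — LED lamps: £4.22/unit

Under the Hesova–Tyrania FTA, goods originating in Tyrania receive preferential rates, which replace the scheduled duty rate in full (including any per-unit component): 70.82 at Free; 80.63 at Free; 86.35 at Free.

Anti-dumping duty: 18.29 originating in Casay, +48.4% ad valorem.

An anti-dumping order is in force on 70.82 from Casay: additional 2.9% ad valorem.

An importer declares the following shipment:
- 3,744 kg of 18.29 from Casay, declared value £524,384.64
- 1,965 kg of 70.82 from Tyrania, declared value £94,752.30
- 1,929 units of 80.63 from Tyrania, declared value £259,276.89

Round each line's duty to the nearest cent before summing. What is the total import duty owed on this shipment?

£432,092.94

Line 1 (18.29, Casay, 3,744 kg, £524,384.64):
Base rate for 18.29 is 34%.
Additional duty on 18.29 from Casay: +48.4%. Applied ad valorem rate: 34% + 48.4% = 82.4%.
Duty = £524,384.64 × 82.4% = £432,092.94.
Line 2 (70.82, Tyrania, 1,965 kg, £94,752.30):
Base rate for 70.82 is 1%.
Origin Tyrania qualifies under the Hesova–Tyrania agreement and 70.82 is covered: preferential rate Free applies instead.
The additional-duty order on 70.82 targets Casay, not Tyrania; it does not apply.
Duty = £94,752.30 × 0% = £0.00.
Line 3 (80.63, Tyrania, 1,929 units, £259,276.89):
Base rate for 80.63 is 12% + £1.98/unit.
Origin Tyrania qualifies under the Hesova–Tyrania agreement and 80.63 is covered: preferential rate Free applies instead.
Duty = £259,276.89 × 0% = £0.00.
Total = £432,092.94 + £0.00 + £0.00 = £432,092.94.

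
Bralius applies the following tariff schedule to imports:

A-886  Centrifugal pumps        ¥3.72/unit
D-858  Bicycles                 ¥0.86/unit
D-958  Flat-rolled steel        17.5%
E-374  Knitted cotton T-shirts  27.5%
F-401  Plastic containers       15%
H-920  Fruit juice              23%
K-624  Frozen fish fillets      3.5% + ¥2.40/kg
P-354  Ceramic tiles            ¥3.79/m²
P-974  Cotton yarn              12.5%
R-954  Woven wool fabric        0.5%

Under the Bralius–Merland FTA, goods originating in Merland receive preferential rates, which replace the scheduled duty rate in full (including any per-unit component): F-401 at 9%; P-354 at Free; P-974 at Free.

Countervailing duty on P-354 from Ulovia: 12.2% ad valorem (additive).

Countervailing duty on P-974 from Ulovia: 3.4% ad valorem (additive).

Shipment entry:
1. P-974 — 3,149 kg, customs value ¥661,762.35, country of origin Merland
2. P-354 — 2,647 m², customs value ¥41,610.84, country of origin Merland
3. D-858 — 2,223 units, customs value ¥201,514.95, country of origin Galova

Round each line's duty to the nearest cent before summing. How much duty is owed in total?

¥1,911.78

Line 1 (P-974, Merland, 3,149 kg, ¥661,762.35):
Base rate for P-974 is 12.5%.
Origin Merland qualifies under the Bralius–Merland agreement and P-974 is covered: preferential rate Free applies instead.
The additional-duty order on P-974 targets Ulovia, not Merland; it does not apply.
Duty = ¥661,762.35 × 0% = ¥0.00.
Line 2 (P-354, Merland, 2,647 m², ¥41,610.84):
Base rate for P-354 is ¥3.79/m².
Origin Merland qualifies under the Bralius–Merland agreement and P-354 is covered: preferential rate Free applies instead.
The additional-duty order on P-354 targets Ulovia, not Merland; it does not apply.
Duty = ¥41,610.84 × 0% = ¥0.00.
Line 3 (D-858, Galova, 2,223 units, ¥201,514.95):
Base rate for D-858 is ¥0.86/unit.
Duty = 2,223 × ¥0.86 = ¥1,911.78.
Total = ¥0.00 + ¥0.00 + ¥1,911.78 = ¥1,911.78.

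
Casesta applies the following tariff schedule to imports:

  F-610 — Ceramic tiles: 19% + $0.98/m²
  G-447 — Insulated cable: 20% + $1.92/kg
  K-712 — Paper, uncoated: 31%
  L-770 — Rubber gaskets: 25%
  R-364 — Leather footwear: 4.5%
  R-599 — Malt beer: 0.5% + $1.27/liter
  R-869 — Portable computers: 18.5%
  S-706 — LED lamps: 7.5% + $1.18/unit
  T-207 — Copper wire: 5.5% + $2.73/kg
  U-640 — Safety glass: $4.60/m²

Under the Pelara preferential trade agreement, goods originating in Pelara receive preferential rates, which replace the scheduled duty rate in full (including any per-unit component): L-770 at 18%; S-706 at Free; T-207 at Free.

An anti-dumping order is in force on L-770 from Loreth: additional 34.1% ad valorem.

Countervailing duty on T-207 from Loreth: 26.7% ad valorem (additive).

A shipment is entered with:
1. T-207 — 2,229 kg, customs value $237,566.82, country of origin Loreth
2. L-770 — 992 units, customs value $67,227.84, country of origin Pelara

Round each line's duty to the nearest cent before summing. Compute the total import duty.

$94,682.70

Line 1 (T-207, Loreth, 2,229 kg, $237,566.82):
Base rate for T-207 is 5.5% + $2.73/kg.
T-207 has an FTA preferential rate, but origin Loreth is not Pelara; base rate stands.
Additional duty on T-207 from Loreth: +26.7%. Applied ad valorem rate: 5.5% + 26.7% = 32.2%.
Duty = $237,566.82 × 32.2% + 2,229 × $2.73 = $82,581.69.
Line 2 (L-770, Pelara, 992 units, $67,227.84):
Base rate for L-770 is 25%.
Origin Pelara qualifies under the Casesta–Pelara agreement and L-770 is covered: preferential rate 18% applies instead.
The additional-duty order on L-770 targets Loreth, not Pelara; it does not apply.
Duty = $67,227.84 × 18% = $12,101.01.
Total = $82,581.69 + $12,101.01 = $94,682.70.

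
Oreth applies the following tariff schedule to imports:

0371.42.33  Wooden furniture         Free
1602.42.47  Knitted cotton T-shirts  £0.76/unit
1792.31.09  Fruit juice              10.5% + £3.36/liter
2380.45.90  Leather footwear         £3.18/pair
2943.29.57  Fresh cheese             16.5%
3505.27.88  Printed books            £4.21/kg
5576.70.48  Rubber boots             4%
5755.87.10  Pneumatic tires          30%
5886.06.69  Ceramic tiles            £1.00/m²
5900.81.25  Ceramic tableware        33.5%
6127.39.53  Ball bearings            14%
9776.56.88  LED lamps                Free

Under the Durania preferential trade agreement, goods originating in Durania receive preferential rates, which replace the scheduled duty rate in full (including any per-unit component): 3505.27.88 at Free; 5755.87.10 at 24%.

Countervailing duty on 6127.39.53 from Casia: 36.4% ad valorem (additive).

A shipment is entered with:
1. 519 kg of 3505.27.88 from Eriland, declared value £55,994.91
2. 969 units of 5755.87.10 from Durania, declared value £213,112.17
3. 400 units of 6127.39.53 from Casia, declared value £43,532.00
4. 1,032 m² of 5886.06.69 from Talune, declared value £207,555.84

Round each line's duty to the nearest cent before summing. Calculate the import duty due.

Line 1 (3505.27.88, Eriland, 519 kg, £55,994.91):
Base rate for 3505.27.88 is £4.21/kg.
3505.27.88 has an FTA preferential rate, but origin Eriland is not Durania; base rate stands.
Duty = 519 × £4.21 = £2,184.99.
Line 2 (5755.87.10, Durania, 969 units, £213,112.17):
Base rate for 5755.87.10 is 30%.
Origin Durania qualifies under the Oreth–Durania agreement and 5755.87.10 is covered: preferential rate 24% applies instead.
Duty = £213,112.17 × 24% = £51,146.92.
Line 3 (6127.39.53, Casia, 400 units, £43,532.00):
Base rate for 6127.39.53 is 14%.
Additional duty on 6127.39.53 from Casia: +36.4%. Applied ad valorem rate: 14% + 36.4% = 50.4%.
Duty = £43,532.00 × 50.4% = £21,940.13.
Line 4 (5886.06.69, Talune, 1,032 m², £207,555.84):
Base rate for 5886.06.69 is £1.00/m².
Duty = 1,032 × £1.00 = £1,032.00.
Total = £2,184.99 + £51,146.92 + £21,940.13 + £1,032.00 = £76,304.04.

£76,304.04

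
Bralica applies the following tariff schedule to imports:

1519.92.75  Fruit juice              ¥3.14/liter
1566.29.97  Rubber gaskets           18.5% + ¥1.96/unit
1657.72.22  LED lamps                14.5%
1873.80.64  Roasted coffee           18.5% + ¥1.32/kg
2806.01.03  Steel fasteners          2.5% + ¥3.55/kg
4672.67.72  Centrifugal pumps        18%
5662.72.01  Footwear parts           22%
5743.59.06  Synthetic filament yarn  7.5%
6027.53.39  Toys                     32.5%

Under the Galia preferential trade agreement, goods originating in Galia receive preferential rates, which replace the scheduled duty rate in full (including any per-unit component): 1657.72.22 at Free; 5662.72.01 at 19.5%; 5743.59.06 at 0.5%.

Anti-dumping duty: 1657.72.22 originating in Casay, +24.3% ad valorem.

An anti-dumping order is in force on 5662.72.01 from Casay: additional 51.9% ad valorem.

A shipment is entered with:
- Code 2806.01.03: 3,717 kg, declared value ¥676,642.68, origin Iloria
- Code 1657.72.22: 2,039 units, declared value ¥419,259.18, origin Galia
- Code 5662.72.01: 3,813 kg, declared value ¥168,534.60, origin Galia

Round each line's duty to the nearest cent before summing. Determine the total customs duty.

Line 1 (2806.01.03, Iloria, 3,717 kg, ¥676,642.68):
Base rate for 2806.01.03 is 2.5% + ¥3.55/kg.
Duty = ¥676,642.68 × 2.5% + 3,717 × ¥3.55 = ¥30,111.42.
Line 2 (1657.72.22, Galia, 2,039 units, ¥419,259.18):
Base rate for 1657.72.22 is 14.5%.
Origin Galia qualifies under the Bralica–Galia agreement and 1657.72.22 is covered: preferential rate Free applies instead.
The additional-duty order on 1657.72.22 targets Casay, not Galia; it does not apply.
Duty = ¥419,259.18 × 0% = ¥0.00.
Line 3 (5662.72.01, Galia, 3,813 kg, ¥168,534.60):
Base rate for 5662.72.01 is 22%.
Origin Galia qualifies under the Bralica–Galia agreement and 5662.72.01 is covered: preferential rate 19.5% applies instead.
The additional-duty order on 5662.72.01 targets Casay, not Galia; it does not apply.
Duty = ¥168,534.60 × 19.5% = ¥32,864.25.
Total = ¥30,111.42 + ¥0.00 + ¥32,864.25 = ¥62,975.67.

¥62,975.67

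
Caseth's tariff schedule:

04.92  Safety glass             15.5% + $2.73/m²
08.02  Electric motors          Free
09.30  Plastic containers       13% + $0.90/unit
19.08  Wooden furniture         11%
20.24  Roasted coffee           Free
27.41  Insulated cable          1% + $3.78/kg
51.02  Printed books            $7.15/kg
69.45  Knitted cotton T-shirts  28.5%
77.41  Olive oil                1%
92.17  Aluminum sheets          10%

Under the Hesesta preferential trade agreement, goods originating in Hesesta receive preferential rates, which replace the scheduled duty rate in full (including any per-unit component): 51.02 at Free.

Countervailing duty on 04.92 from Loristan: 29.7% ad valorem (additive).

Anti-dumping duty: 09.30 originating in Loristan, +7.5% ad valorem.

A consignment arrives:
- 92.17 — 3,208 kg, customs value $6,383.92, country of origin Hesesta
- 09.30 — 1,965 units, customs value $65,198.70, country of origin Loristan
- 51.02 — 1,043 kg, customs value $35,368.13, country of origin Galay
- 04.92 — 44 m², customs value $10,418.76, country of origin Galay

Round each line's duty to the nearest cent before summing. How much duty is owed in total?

$24,965.10

Line 1 (92.17, Hesesta, 3,208 kg, $6,383.92):
Base rate for 92.17 is 10%.
Origin Hesesta is the FTA partner but 92.17 is not on the preference list; base rate stands.
Duty = $6,383.92 × 10% = $638.39.
Line 2 (09.30, Loristan, 1,965 units, $65,198.70):
Base rate for 09.30 is 13% + $0.90/unit.
Additional duty on 09.30 from Loristan: +7.5%. Applied ad valorem rate: 13% + 7.5% = 20.5%.
Duty = $65,198.70 × 20.5% + 1,965 × $0.90 = $15,134.23.
Line 3 (51.02, Galay, 1,043 kg, $35,368.13):
Base rate for 51.02 is $7.15/kg.
51.02 has an FTA preferential rate, but origin Galay is not Hesesta; base rate stands.
Duty = 1,043 × $7.15 = $7,457.45.
Line 4 (04.92, Galay, 44 m², $10,418.76):
Base rate for 04.92 is 15.5% + $2.73/m².
The additional-duty order on 04.92 targets Loristan, not Galay; it does not apply.
Duty = $10,418.76 × 15.5% + 44 × $2.73 = $1,735.03.
Total = $638.39 + $15,134.23 + $7,457.45 + $1,735.03 = $24,965.10.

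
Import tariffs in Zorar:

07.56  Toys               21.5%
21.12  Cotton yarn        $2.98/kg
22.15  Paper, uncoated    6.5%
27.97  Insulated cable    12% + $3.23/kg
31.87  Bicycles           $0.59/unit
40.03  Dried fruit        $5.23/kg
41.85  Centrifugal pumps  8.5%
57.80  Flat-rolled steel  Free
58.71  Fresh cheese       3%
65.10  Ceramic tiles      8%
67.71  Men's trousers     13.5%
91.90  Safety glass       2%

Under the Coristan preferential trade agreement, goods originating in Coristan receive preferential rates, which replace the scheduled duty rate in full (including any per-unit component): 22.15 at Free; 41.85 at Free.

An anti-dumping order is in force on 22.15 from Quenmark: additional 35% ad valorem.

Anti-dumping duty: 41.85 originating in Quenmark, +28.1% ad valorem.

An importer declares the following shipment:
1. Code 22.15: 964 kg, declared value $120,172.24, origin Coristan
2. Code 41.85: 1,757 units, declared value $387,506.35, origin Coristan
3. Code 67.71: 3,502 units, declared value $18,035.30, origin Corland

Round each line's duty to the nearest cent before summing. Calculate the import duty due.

$2,434.77

Line 1 (22.15, Coristan, 964 kg, $120,172.24):
Base rate for 22.15 is 6.5%.
Origin Coristan qualifies under the Zorar–Coristan agreement and 22.15 is covered: preferential rate Free applies instead.
The additional-duty order on 22.15 targets Quenmark, not Coristan; it does not apply.
Duty = $120,172.24 × 0% = $0.00.
Line 2 (41.85, Coristan, 1,757 units, $387,506.35):
Base rate for 41.85 is 8.5%.
Origin Coristan qualifies under the Zorar–Coristan agreement and 41.85 is covered: preferential rate Free applies instead.
The additional-duty order on 41.85 targets Quenmark, not Coristan; it does not apply.
Duty = $387,506.35 × 0% = $0.00.
Line 3 (67.71, Corland, 3,502 units, $18,035.30):
Base rate for 67.71 is 13.5%.
Duty = $18,035.30 × 13.5% = $2,434.77.
Total = $0.00 + $0.00 + $2,434.77 = $2,434.77.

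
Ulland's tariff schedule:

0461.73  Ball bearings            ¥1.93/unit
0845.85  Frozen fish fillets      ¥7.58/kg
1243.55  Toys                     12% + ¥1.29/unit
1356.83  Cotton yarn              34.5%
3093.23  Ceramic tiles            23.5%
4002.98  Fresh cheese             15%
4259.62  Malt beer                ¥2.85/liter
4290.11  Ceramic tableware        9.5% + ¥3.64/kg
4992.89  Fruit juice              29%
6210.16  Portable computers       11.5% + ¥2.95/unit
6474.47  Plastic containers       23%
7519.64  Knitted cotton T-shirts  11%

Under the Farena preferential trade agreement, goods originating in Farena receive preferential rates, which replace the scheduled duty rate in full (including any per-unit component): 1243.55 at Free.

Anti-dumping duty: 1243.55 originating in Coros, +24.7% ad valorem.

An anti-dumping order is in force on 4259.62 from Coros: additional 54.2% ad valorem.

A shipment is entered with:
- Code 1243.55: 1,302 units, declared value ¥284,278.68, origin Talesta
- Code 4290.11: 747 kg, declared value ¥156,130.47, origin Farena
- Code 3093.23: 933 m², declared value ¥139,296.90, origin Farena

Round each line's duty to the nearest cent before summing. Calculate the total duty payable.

Line 1 (1243.55, Talesta, 1,302 units, ¥284,278.68):
Base rate for 1243.55 is 12% + ¥1.29/unit.
1243.55 has an FTA preferential rate, but origin Talesta is not Farena; base rate stands.
The additional-duty order on 1243.55 targets Coros, not Talesta; it does not apply.
Duty = ¥284,278.68 × 12% + 1,302 × ¥1.29 = ¥35,793.02.
Line 2 (4290.11, Farena, 747 kg, ¥156,130.47):
Base rate for 4290.11 is 9.5% + ¥3.64/kg.
Origin Farena is the FTA partner but 4290.11 is not on the preference list; base rate stands.
Duty = ¥156,130.47 × 9.5% + 747 × ¥3.64 = ¥17,551.47.
Line 3 (3093.23, Farena, 933 m², ¥139,296.90):
Base rate for 3093.23 is 23.5%.
Origin Farena is the FTA partner but 3093.23 is not on the preference list; base rate stands.
Duty = ¥139,296.90 × 23.5% = ¥32,734.77.
Total = ¥35,793.02 + ¥17,551.47 + ¥32,734.77 = ¥86,079.26.

¥86,079.26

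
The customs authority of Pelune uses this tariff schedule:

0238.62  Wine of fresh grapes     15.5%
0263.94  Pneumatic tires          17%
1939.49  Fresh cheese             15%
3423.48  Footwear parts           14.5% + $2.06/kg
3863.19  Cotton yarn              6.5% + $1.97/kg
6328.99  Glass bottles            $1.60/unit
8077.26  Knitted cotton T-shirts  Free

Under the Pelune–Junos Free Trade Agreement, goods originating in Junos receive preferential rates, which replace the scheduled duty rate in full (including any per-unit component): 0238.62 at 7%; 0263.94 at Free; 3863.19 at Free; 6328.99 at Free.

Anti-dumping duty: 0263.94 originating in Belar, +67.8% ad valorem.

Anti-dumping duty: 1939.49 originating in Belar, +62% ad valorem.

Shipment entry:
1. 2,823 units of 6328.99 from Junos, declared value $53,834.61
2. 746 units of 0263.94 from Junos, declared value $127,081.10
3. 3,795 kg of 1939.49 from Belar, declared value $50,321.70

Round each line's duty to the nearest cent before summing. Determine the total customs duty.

Line 1 (6328.99, Junos, 2,823 units, $53,834.61):
Base rate for 6328.99 is $1.60/unit.
Origin Junos qualifies under the Pelune–Junos agreement and 6328.99 is covered: preferential rate Free applies instead.
Duty = $53,834.61 × 0% = $0.00.
Line 2 (0263.94, Junos, 746 units, $127,081.10):
Base rate for 0263.94 is 17%.
Origin Junos qualifies under the Pelune–Junos agreement and 0263.94 is covered: preferential rate Free applies instead.
The additional-duty order on 0263.94 targets Belar, not Junos; it does not apply.
Duty = $127,081.10 × 0% = $0.00.
Line 3 (1939.49, Belar, 3,795 kg, $50,321.70):
Base rate for 1939.49 is 15%.
Additional duty on 1939.49 from Belar: +62%. Applied ad valorem rate: 15% + 62% = 77%.
Duty = $50,321.70 × 77% = $38,747.71.
Total = $0.00 + $0.00 + $38,747.71 = $38,747.71.

$38,747.71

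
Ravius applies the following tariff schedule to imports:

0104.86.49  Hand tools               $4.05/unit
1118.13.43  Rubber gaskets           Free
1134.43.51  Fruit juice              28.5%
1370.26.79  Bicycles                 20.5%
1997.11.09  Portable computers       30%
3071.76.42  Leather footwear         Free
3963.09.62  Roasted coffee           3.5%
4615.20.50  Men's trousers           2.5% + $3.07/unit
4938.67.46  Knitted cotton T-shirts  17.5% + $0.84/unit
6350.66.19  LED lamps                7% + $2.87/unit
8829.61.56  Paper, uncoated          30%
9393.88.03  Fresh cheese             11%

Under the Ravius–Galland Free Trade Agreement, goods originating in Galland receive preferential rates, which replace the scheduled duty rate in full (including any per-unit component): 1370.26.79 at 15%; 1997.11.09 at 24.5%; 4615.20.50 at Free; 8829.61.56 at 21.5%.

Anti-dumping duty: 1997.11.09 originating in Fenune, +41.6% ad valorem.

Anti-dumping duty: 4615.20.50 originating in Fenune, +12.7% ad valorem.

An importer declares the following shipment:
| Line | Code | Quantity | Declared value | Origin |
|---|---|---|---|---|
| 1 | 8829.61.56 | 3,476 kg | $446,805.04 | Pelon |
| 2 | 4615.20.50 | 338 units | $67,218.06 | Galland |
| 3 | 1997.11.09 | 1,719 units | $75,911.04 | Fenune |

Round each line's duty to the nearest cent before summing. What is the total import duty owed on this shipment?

$188,393.81

Line 1 (8829.61.56, Pelon, 3,476 kg, $446,805.04):
Base rate for 8829.61.56 is 30%.
8829.61.56 has an FTA preferential rate, but origin Pelon is not Galland; base rate stands.
Duty = $446,805.04 × 30% = $134,041.51.
Line 2 (4615.20.50, Galland, 338 units, $67,218.06):
Base rate for 4615.20.50 is 2.5% + $3.07/unit.
Origin Galland qualifies under the Ravius–Galland agreement and 4615.20.50 is covered: preferential rate Free applies instead.
The additional-duty order on 4615.20.50 targets Fenune, not Galland; it does not apply.
Duty = $67,218.06 × 0% = $0.00.
Line 3 (1997.11.09, Fenune, 1,719 units, $75,911.04):
Base rate for 1997.11.09 is 30%.
1997.11.09 has an FTA preferential rate, but origin Fenune is not Galland; base rate stands.
Additional duty on 1997.11.09 from Fenune: +41.6%. Applied ad valorem rate: 30% + 41.6% = 71.6%.
Duty = $75,911.04 × 71.6% = $54,352.30.
Total = $134,041.51 + $0.00 + $54,352.30 = $188,393.81.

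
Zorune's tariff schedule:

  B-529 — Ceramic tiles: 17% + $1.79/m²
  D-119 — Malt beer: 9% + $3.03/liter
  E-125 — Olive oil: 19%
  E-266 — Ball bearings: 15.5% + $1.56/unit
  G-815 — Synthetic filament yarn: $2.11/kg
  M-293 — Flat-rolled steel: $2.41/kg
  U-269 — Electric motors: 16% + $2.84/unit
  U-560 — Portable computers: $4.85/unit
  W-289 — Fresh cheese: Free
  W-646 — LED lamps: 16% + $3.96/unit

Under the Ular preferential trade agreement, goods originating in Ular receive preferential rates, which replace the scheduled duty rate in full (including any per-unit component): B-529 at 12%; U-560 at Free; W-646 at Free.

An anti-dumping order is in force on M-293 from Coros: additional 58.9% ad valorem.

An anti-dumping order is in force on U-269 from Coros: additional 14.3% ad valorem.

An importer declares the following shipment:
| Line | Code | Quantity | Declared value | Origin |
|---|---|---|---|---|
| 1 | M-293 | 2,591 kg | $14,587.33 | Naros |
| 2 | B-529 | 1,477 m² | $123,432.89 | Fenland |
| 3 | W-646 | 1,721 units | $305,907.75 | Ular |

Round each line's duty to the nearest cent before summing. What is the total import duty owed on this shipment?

Line 1 (M-293, Naros, 2,591 kg, $14,587.33):
Base rate for M-293 is $2.41/kg.
The additional-duty order on M-293 targets Coros, not Naros; it does not apply.
Duty = 2,591 × $2.41 = $6,244.31.
Line 2 (B-529, Fenland, 1,477 m², $123,432.89):
Base rate for B-529 is 17% + $1.79/m².
B-529 has an FTA preferential rate, but origin Fenland is not Ular; base rate stands.
Duty = $123,432.89 × 17% + 1,477 × $1.79 = $23,627.42.
Line 3 (W-646, Ular, 1,721 units, $305,907.75):
Base rate for W-646 is 16% + $3.96/unit.
Origin Ular qualifies under the Zorune–Ular agreement and W-646 is covered: preferential rate Free applies instead.
Duty = $305,907.75 × 0% = $0.00.
Total = $6,244.31 + $23,627.42 + $0.00 = $29,871.73.

$29,871.73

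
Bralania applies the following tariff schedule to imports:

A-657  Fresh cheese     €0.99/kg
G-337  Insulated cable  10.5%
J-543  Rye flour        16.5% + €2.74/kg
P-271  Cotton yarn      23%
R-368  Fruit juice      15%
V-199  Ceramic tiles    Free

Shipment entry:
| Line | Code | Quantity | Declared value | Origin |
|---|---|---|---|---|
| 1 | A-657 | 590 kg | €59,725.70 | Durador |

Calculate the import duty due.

€584.10

Line 1 (A-657, Durador, 590 kg, €59,725.70):
Base rate for A-657 is €0.99/kg.
Duty = 590 × €0.99 = €584.10.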